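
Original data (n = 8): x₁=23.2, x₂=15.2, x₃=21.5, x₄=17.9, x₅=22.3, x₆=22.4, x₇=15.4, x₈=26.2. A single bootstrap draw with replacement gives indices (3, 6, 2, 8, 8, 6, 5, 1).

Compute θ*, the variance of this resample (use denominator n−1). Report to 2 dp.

θ* = 11.74

Resample values: 21.5, 22.4, 15.2, 26.2, 26.2, 22.4, 22.3, 23.2.
Mean = 22.4250; sum of squared deviations = 82.1750
s² = 82.1750 / 7 = 11.7393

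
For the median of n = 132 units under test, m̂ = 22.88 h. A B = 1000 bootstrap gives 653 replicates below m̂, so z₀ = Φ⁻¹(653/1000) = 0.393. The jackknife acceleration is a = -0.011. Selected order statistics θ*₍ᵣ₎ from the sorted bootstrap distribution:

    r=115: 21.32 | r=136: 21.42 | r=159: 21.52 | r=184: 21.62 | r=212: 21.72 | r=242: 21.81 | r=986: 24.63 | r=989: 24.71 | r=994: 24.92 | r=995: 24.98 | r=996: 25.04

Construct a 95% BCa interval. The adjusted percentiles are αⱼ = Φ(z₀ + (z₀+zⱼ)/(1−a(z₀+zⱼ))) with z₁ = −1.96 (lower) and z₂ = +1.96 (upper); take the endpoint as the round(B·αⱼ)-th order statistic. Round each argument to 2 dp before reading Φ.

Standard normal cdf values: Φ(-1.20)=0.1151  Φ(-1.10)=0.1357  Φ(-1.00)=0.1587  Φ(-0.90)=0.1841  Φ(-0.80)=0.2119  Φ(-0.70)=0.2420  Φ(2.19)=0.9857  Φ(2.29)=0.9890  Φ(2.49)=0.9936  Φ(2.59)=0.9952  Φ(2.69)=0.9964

Lower: z₀ + z₁ = 0.393 + (-1.960) = -1.567; 1 − a(z₀+z₁) = 1 − (-0.011)(-1.567) = 0.9828; argument = 0.393 + (-1.567)/0.9828 = -1.2015 → -1.20.
α₁ = Φ(-1.20) = 0.1151; rank = round(1000 × 0.1151) = 115; θ*₍115₎ = 21.32.
Upper: z₀ + z₂ = 2.353; 1 − a(z₀+z₂) = 1.0259; argument = 2.6866 → 2.69; α₂ = 0.9964; rank = 996; θ*₍996₎ = 25.04.

(21.32, 25.04)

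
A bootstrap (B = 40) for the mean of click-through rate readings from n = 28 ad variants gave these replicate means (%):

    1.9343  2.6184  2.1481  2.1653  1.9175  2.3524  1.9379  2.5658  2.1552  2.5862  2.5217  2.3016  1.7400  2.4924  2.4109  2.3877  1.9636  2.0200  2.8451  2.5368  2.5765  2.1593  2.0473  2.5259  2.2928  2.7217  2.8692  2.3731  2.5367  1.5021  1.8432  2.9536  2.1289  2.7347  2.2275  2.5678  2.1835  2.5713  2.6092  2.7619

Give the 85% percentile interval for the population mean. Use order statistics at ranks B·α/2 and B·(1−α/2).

(1.8432, 2.7619)

Sorted replicates: 1.5021, 1.7400, 1.8432, 1.9175, 1.9343, 1.9379, 1.9636, 2.0200, 2.0473, 2.1289, 2.1481, 2.1552, 2.1593, 2.1653, 2.1835, 2.2275, 2.2928, 2.3016, 2.3524, 2.3731, 2.3877, 2.4109, 2.4924, 2.5217, 2.5259, 2.5367, 2.5368, 2.5658, 2.5678, 2.5713, 2.5765, 2.5862, 2.6092, 2.6184, 2.7217, 2.7347, 2.7619, 2.8451, 2.8692, 2.9536
α = 0.15; lower rank = 40 × 0.075 = 3; upper rank = 40 × 0.925 = 37.
The 3rd smallest replicate is 1.8432; the 37th is 2.7619.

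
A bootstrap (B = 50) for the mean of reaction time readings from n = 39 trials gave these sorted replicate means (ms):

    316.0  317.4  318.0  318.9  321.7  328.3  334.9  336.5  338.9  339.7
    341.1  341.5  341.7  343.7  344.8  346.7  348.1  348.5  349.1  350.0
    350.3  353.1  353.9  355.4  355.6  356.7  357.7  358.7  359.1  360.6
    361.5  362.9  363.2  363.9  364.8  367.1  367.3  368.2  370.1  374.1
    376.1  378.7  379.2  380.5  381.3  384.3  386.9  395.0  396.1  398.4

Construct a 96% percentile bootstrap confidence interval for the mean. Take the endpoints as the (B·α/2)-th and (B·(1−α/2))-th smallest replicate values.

(316.0, 396.1)

α = 0.04; lower rank = 50 × 0.020 = 1; upper rank = 50 × 0.980 = 49.
The 1st smallest replicate is 316.0; the 49th is 396.1.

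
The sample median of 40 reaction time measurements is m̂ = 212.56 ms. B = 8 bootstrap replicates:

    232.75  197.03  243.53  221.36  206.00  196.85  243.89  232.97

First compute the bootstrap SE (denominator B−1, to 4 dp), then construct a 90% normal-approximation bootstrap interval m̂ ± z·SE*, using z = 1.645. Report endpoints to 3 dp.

Mean of replicates = 221.7975; sum of squared deviations = 2690.7213; SE* = √(2690.7213/7) = 19.6058
Margin = 1.645 × 19.6058 = 32.2515
Interval: 212.56 ± 32.2515

(180.308, 244.812)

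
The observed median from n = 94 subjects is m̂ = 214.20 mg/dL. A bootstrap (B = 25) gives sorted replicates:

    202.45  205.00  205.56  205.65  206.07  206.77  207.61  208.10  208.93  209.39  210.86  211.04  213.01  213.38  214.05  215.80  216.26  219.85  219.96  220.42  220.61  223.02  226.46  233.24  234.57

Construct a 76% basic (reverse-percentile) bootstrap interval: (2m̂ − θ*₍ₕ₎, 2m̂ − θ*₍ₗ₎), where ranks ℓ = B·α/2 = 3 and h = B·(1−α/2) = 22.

(205.38, 222.84)

Percentile endpoints at ranks 3 and 22: θ*₍3₎ = 205.56, θ*₍22₎ = 223.02.
Basic interval reflects these around m̂:
  lower = 2 × 214.20 − 223.02 = 205.38
  upper = 2 × 214.20 − 205.56 = 222.84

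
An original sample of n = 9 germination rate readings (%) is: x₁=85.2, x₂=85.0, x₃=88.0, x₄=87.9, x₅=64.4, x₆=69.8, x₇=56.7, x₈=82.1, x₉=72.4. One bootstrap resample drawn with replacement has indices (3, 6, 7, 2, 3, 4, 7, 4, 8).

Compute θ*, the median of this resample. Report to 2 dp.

θ* = 85.00

Resample values: 88.0, 69.8, 56.7, 85.0, 88.0, 87.9, 56.7, 87.9, 82.1.
Sorted: 56.7, 56.7, 69.8, 82.1, 85.0, 87.9, 87.9, 88.0, 88.0
Median = middle value = 85.00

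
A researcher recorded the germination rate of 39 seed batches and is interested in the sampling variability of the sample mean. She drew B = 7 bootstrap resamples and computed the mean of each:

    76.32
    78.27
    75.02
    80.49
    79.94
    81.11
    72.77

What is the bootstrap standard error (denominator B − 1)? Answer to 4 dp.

Bootstrap SE is the standard deviation of the 7 replicate means.
Mean of replicates: (76.32 + 78.27 + 75.02 + 80.49 + 79.94 + 81.11 + 72.77) / 7 = 543.92000 / 7 = 77.70286
Sum of squared deviations: (−1.38286)² + (+0.56714)² + (−2.68286)² + (+2.78714)² + (+2.23714)² + (+3.40714)² + (−4.93286)² = 58.14634
Variance = 58.14634 / 6 = 9.69106
SE* = √9.69106

SE* = 3.1130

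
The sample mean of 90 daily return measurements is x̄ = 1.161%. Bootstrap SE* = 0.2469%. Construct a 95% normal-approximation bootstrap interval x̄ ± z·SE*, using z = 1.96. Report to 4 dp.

Margin = 1.96 × 0.2469 = 0.48392
Interval: 1.161 ± 0.48392

(0.6771, 1.6449)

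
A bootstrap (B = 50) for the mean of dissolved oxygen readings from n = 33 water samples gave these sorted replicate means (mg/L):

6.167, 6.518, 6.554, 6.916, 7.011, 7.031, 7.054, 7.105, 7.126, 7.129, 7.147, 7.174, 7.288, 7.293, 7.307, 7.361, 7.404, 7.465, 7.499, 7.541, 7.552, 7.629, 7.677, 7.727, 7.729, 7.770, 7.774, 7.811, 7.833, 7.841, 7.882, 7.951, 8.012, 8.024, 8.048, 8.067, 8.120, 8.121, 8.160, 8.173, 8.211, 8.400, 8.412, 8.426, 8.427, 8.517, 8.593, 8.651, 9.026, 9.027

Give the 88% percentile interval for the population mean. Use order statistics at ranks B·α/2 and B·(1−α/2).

α = 0.12; lower rank = 50 × 0.060 = 3; upper rank = 50 × 0.940 = 47.
The 3rd smallest replicate is 6.554; the 47th is 8.593.

(6.554, 8.593)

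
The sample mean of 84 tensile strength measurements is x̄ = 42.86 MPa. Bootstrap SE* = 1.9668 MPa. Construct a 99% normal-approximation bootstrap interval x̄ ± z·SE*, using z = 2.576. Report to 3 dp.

(37.794, 47.926)

Margin = 2.576 × 1.9668 = 5.0665
Interval: 42.86 ± 5.0665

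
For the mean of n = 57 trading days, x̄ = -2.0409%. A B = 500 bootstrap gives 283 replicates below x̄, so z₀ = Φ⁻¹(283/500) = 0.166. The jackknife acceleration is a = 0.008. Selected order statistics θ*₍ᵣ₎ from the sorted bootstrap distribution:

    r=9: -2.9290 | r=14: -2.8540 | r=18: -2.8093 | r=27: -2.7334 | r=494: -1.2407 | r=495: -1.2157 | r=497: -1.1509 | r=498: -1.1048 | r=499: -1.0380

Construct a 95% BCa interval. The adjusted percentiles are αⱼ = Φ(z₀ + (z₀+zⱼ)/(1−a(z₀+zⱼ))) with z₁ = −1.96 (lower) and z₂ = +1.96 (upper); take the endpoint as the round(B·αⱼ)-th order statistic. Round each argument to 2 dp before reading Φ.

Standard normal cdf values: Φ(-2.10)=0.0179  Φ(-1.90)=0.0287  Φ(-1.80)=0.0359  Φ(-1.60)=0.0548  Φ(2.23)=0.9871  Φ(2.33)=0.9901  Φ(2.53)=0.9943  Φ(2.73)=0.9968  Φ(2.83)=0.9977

(-2.7334, -1.2157)

Lower: z₀ + z₁ = 0.166 + (-1.960) = -1.794; 1 − a(z₀+z₁) = 1 − (0.008)(-1.794) = 1.0144; argument = 0.166 + (-1.794)/1.0144 = -1.6026 → -1.60.
α₁ = Φ(-1.60) = 0.0548; rank = round(500 × 0.0548) = 27; θ*₍27₎ = -2.7334.
Upper: z₀ + z₂ = 2.126; 1 − a(z₀+z₂) = 0.9830; argument = 2.3288 → 2.33; α₂ = 0.9901; rank = 495; θ*₍495₎ = -1.2157.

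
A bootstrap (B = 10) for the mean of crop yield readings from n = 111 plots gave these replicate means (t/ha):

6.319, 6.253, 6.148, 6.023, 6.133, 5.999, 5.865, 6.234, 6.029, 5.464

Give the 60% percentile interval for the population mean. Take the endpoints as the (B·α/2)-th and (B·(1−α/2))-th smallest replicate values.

Sorted replicates: 5.464, 5.865, 5.999, 6.023, 6.029, 6.133, 6.148, 6.234, 6.253, 6.319
α = 0.40; lower rank = 10 × 0.200 = 2; upper rank = 10 × 0.800 = 8.
The 2nd smallest replicate is 5.865; the 8th is 6.234.

(5.865, 6.234)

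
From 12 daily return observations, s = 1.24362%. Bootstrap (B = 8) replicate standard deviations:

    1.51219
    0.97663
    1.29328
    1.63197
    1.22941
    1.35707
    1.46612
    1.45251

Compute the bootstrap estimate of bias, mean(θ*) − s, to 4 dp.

mean(θ*) = (1.51219 + 0.97663 + 1.29328 + 1.63197 + 1.22941 + 1.35707 + 1.46612 + 1.45251) / 8 = 1.36490
bias = 1.36490 − 1.24362

bias = +0.1213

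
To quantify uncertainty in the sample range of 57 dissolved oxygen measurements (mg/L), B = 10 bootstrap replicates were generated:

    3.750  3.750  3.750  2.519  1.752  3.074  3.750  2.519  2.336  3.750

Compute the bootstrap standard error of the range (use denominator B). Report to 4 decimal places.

Bootstrap SE is the standard deviation of the 10 replicate ranges.
Mean of replicates: (3.750 + 3.750 + 3.750 + 2.519 + 1.752 + 3.074 + 3.750 + 2.519 + 2.336 + 3.750) / 10 = 30.95000 / 10 = 3.09500
Sum of squared deviations: (+0.65500)² + (+0.65500)² + (+0.65500)² + (−0.57600)² + (−1.34300)² + (−0.02100)² + (+0.65500)² + (−0.57600)² + (−0.75900)² + (+0.65500)² = 5.18885
Variance = 5.18885 / 10 = 0.51888
SE* = √0.51888

SE* = 0.7203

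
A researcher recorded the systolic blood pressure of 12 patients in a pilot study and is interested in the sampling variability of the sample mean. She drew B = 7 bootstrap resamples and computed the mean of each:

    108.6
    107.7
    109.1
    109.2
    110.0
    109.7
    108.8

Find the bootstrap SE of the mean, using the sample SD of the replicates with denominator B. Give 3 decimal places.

SE* = 0.700

Bootstrap SE is the standard deviation of the 7 replicate means.
Mean of replicates: (108.6 + 107.7 + 109.1 + 109.2 + 110.0 + 109.7 + 108.8) / 7 = 763.1000 / 7 = 109.0143
Sum of squared deviations: (−0.4143)² + (−1.3143)² + (+0.0857)² + (+0.1857)² + (+0.9857)² + (+0.6857)² + (−0.2143)² = 3.4286
Variance = 3.4286 / 7 = 0.4898
SE* = √0.4898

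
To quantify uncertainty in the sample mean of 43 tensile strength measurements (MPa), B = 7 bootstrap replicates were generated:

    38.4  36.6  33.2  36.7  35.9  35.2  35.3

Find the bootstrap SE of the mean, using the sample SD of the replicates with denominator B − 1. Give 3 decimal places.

Bootstrap SE is the standard deviation of the 7 replicate means.
Mean of replicates: (38.4 + 36.6 + 33.2 + 36.7 + 35.9 + 35.2 + 35.3) / 7 = 251.3000 / 7 = 35.9000
Sum of squared deviations: (+2.5000)² + (+0.7000)² + (−2.7000)² + (+0.8000)² + (+0.0000)² + (−0.7000)² + (−0.6000)² = 15.5200
Variance = 15.5200 / 6 = 2.5867
SE* = √2.5867

SE* = 1.608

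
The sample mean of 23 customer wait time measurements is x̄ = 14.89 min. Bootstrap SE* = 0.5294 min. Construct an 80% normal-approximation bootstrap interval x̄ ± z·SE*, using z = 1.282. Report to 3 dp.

(14.211, 15.569)

Margin = 1.282 × 0.5294 = 0.6787
Interval: 14.89 ± 0.6787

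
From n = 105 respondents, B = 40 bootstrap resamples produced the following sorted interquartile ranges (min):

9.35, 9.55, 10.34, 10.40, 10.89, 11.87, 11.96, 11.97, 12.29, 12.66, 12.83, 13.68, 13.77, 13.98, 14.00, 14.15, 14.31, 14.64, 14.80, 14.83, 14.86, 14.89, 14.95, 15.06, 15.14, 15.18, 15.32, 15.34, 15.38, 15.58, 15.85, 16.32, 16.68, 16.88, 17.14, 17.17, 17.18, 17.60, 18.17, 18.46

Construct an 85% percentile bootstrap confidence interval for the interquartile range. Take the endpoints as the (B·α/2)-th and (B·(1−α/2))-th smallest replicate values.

α = 0.15; lower rank = 40 × 0.075 = 3; upper rank = 40 × 0.925 = 37.
The 3rd smallest replicate is 10.34; the 37th is 17.18.

(10.34, 17.18)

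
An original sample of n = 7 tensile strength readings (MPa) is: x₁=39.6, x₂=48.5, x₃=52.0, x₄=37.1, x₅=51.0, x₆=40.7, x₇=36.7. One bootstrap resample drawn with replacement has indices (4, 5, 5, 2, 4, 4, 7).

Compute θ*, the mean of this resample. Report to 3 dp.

Resample values: 37.1, 51.0, 51.0, 48.5, 37.1, 37.1, 36.7.
Mean = (37.1 + 51.0 + 51.0 + 48.5 + 37.1 + 37.1 + 36.7) / 7 = 298.50 / 7 = 42.643

θ* = 42.643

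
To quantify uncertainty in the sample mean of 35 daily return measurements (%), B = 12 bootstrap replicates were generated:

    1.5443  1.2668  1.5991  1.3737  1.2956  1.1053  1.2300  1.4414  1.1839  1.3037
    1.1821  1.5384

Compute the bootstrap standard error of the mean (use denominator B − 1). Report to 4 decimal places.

Bootstrap SE is the standard deviation of the 12 replicate means.
Mean of replicates: (1.5443 + 1.2668 + 1.5991 + 1.3737 + 1.2956 + 1.1053 + 1.2300 + 1.4414 + 1.1839 + 1.3037 + 1.1821 + 1.5384) / 12 = 16.06430 / 12 = 1.33869
Sum of squared deviations: (+0.20561)² + (−0.07189)² + (+0.26041)² + (+0.03501)² + (−0.04309)² + (−0.23339)² + (−0.10869)² + (+0.10271)² + (−0.15479)² + (−0.03499)² + (−0.15659)² + (+0.19971)² = 0.28476
Variance = 0.28476 / 11 = 0.02589
SE* = √0.02589

SE* = 0.1609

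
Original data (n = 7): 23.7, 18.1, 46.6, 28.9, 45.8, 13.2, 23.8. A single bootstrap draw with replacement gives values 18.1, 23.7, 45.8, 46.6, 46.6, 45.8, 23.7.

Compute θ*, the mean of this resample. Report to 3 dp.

θ* = 35.757

Mean = (18.1 + 23.7 + 45.8 + 46.6 + 46.6 + 45.8 + 23.7) / 7 = 250.30 / 7 = 35.757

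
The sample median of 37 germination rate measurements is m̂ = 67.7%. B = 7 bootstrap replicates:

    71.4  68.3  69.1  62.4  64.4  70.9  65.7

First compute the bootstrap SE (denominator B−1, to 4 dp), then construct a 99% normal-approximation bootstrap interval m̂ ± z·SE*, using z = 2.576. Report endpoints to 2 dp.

Mean of replicates = 67.4571; sum of squared deviations = 68.8171; SE* = √(68.8171/6) = 3.3867
Margin = 2.576 × 3.3867 = 8.724
Interval: 67.7 ± 8.724

(58.98, 76.42)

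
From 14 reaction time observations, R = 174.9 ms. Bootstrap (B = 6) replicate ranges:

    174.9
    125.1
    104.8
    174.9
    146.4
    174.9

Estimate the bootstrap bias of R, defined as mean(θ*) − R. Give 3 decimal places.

mean(θ*) = (174.9 + 125.1 + 104.8 + 174.9 + 146.4 + 174.9) / 6 = 150.1667
bias = 150.1667 − 174.9

bias = −24.733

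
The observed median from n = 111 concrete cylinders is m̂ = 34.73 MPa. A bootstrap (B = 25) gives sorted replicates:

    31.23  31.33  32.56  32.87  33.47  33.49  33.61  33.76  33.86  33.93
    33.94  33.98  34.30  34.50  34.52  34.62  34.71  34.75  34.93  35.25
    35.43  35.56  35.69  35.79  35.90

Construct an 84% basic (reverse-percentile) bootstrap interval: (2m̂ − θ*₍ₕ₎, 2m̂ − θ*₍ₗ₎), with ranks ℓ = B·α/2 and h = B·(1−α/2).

Percentile endpoints at ranks 2 and 23: θ*₍2₎ = 31.33, θ*₍23₎ = 35.69.
Basic interval reflects these around m̂:
  lower = 2 × 34.73 − 35.69 = 33.77
  upper = 2 × 34.73 − 31.33 = 38.13

(33.77, 38.13)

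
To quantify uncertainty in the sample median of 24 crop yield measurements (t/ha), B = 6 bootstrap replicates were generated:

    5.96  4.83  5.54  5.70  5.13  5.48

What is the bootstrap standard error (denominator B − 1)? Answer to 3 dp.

Bootstrap SE is the standard deviation of the 6 replicate medians.
Mean of replicates: (5.96 + 4.83 + 5.54 + 5.70 + 5.13 + 5.48) / 6 = 32.6400 / 6 = 5.4400
Sum of squared deviations: (+0.5200)² + (−0.6100)² + (+0.1000)² + (+0.2600)² + (−0.3100)² + (+0.0400)² = 0.8178
Variance = 0.8178 / 5 = 0.1636
SE* = √0.1636

SE* = 0.404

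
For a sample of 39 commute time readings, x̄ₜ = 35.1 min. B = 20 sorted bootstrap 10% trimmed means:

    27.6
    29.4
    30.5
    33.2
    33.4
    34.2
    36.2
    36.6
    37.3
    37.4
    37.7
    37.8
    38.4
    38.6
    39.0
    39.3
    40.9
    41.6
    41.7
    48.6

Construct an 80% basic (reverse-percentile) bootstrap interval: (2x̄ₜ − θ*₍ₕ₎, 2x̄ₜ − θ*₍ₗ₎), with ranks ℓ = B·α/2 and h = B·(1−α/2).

Percentile endpoints at ranks 2 and 18: θ*₍2₎ = 29.4, θ*₍18₎ = 41.6.
Basic interval reflects these around x̄ₜ:
  lower = 2 × 35.1 − 41.6 = 28.6
  upper = 2 × 35.1 − 29.4 = 40.8

(28.6, 40.8)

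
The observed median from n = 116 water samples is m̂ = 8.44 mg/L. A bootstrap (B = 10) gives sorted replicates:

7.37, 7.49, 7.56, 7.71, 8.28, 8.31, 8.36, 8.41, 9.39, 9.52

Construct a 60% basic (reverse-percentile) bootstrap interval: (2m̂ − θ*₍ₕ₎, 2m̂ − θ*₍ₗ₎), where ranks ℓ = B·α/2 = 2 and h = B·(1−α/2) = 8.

Percentile endpoints at ranks 2 and 8: θ*₍2₎ = 7.49, θ*₍8₎ = 8.41.
Basic interval reflects these around m̂:
  lower = 2 × 8.44 − 8.41 = 8.47
  upper = 2 × 8.44 − 7.49 = 9.39

(8.47, 9.39)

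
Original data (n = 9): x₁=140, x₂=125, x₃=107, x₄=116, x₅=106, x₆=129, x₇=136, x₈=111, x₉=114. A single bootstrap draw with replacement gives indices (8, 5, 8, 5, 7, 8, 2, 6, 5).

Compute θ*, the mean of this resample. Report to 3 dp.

θ* = 115.667

Resample values: 111, 106, 111, 106, 136, 111, 125, 129, 106.
Mean = (111 + 106 + 111 + 106 + 136 + 111 + 125 + 129 + 106) / 9 = 1041.0 / 9 = 115.667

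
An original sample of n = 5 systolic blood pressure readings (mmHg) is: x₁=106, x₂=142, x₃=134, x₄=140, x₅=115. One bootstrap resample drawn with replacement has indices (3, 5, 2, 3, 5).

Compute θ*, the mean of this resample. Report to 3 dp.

Resample values: 134, 115, 142, 134, 115.
Mean = (134 + 115 + 142 + 134 + 115) / 5 = 640.0 / 5 = 128.000

θ* = 128.000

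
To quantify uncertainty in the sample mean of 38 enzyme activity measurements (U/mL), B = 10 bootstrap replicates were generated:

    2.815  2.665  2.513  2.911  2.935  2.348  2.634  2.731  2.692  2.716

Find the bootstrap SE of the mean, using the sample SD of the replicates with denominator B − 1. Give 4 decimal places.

SE* = 0.1759

Bootstrap SE is the standard deviation of the 10 replicate means.
Mean of replicates: (2.815 + 2.665 + 2.513 + 2.911 + 2.935 + 2.348 + 2.634 + 2.731 + 2.692 + 2.716) / 10 = 26.96000 / 10 = 2.69600
Sum of squared deviations: (+0.11900)² + (−0.03100)² + (−0.18300)² + (+0.21500)² + (+0.23900)² + (−0.34800)² + (−0.06200)² + (+0.03500)² + (−0.00400)² + (+0.02000)² = 0.27855
Variance = 0.27855 / 9 = 0.03095
SE* = √0.03095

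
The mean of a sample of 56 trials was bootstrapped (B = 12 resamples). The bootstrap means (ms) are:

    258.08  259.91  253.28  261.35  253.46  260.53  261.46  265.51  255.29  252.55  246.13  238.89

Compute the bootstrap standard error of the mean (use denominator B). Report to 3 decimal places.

SE* = 7.088

Bootstrap SE is the standard deviation of the 12 replicate means.
Mean of replicates: (258.08 + 259.91 + 253.28 + 261.35 + 253.46 + 260.53 + 261.46 + 265.51 + 255.29 + 252.55 + 246.13 + 238.89) / 12 = 3066.4400 / 12 = 255.5367
Sum of squared deviations: (+2.5433)² + (+4.3733)² + (−2.2567)² + (+5.8133)² + (−2.0767)² + (+4.9933)² + (+5.9233)² + (+9.9733)² + (−0.2467)² + (−2.9867)² + (−9.4067)² + (−16.6467)² = 602.8591
Variance = 602.8591 / 12 = 50.2383
SE* = √50.2383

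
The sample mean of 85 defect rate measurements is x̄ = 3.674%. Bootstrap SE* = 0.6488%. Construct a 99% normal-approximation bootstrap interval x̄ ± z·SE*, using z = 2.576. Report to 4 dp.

(2.0027, 5.3453)

Margin = 2.576 × 0.6488 = 1.67131
Interval: 3.674 ± 1.67131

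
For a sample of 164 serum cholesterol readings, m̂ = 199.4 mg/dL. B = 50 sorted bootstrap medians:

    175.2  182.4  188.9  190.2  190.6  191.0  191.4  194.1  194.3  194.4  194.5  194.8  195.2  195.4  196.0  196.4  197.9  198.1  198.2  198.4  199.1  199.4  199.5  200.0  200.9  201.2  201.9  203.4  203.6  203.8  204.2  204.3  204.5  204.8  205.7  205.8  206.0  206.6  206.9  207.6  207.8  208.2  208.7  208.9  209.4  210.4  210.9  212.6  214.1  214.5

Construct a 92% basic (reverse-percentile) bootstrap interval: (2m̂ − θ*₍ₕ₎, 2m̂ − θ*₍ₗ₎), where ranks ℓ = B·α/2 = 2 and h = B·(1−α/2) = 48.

(186.2, 216.4)

Percentile endpoints at ranks 2 and 48: θ*₍2₎ = 182.4, θ*₍48₎ = 212.6.
Basic interval reflects these around m̂:
  lower = 2 × 199.4 − 212.6 = 186.2
  upper = 2 × 199.4 − 182.4 = 216.4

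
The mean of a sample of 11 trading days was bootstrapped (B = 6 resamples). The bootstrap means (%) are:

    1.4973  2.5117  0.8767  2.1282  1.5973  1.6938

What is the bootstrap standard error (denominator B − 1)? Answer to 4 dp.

SE* = 0.5603

Bootstrap SE is the standard deviation of the 6 replicate means.
Mean of replicates: (1.4973 + 2.5117 + 0.8767 + 2.1282 + 1.5973 + 1.6938) / 6 = 10.30500 / 6 = 1.71750
Sum of squared deviations: (−0.22020)² + (+0.79420)² + (−0.84080)² + (+0.41070)² + (−0.12020)² + (−0.02370)² = 1.56987
Variance = 1.56987 / 5 = 0.31397
SE* = √0.31397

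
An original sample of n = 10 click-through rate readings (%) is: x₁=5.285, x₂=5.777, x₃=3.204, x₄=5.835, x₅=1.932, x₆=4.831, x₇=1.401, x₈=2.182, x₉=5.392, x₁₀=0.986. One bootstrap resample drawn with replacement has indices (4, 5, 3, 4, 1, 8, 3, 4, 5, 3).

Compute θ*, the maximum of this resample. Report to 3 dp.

Resample values: 5.835, 1.932, 3.204, 5.835, 5.285, 2.182, 3.204, 5.835, 1.932, 3.204.
Maximum = 5.835

θ* = 5.835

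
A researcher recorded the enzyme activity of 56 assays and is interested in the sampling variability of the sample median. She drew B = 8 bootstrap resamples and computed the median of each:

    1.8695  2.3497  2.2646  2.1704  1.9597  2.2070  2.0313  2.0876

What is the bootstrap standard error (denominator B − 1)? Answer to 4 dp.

SE* = 0.1608

Bootstrap SE is the standard deviation of the 8 replicate medians.
Mean of replicates: (1.8695 + 2.3497 + 2.2646 + 2.1704 + 1.9597 + 2.2070 + 2.0313 + 2.0876) / 8 = 16.93980 / 8 = 2.11747
Sum of squared deviations: (−0.24797)² + (+0.23223)² + (+0.14713)² + (+0.05293)² + (−0.15777)² + (+0.08953)² + (−0.08617)² + (−0.02987)² = 0.18109
Variance = 0.18109 / 7 = 0.02587
SE* = √0.02587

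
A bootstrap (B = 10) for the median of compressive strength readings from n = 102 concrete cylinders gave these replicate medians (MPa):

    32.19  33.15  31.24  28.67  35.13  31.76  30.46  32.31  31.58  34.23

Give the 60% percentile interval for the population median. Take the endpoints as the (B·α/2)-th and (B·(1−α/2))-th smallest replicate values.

(30.46, 33.15)

Sorted replicates: 28.67, 30.46, 31.24, 31.58, 31.76, 32.19, 32.31, 33.15, 34.23, 35.13
α = 0.40; lower rank = 10 × 0.200 = 2; upper rank = 10 × 0.800 = 8.
The 2nd smallest replicate is 30.46; the 8th is 33.15.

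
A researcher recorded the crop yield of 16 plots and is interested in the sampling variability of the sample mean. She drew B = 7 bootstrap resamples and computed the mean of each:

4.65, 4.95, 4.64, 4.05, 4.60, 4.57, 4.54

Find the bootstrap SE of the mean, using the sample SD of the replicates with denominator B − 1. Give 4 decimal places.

SE* = 0.2670

Bootstrap SE is the standard deviation of the 7 replicate means.
Mean of replicates: (4.65 + 4.95 + 4.64 + 4.05 + 4.60 + 4.57 + 4.54) / 7 = 32.00000 / 7 = 4.57143
Sum of squared deviations: (+0.07857)² + (+0.37857)² + (+0.06857)² + (−0.52143)² + (+0.02857)² + (−0.00143)² + (−0.03143)² = 0.42789
Variance = 0.42789 / 6 = 0.07131
SE* = √0.07131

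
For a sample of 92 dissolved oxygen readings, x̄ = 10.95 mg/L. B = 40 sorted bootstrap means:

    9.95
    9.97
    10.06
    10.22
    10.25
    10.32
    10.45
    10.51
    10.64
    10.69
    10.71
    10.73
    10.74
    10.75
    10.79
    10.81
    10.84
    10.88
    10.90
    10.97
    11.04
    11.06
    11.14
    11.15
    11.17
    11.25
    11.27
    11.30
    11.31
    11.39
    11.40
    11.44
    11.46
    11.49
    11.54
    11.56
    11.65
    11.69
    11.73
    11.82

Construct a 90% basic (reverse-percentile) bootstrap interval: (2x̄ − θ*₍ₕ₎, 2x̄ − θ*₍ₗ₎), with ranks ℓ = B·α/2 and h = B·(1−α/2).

Percentile endpoints at ranks 2 and 38: θ*₍2₎ = 9.97, θ*₍38₎ = 11.69.
Basic interval reflects these around x̄:
  lower = 2 × 10.95 − 11.69 = 10.21
  upper = 2 × 10.95 − 9.97 = 11.93

(10.21, 11.93)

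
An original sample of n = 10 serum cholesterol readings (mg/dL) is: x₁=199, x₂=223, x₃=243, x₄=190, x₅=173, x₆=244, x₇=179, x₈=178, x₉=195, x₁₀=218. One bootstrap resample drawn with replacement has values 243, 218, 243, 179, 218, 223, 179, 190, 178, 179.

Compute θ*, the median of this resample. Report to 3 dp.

θ* = 204.000

Sorted: 178, 179, 179, 179, 190, 218, 218, 223, 243, 243
Median = average of the two middle values = 204.000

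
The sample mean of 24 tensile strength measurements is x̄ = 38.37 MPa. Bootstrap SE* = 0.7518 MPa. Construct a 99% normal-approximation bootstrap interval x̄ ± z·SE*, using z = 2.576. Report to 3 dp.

(36.433, 40.307)

Margin = 2.576 × 0.7518 = 1.9366
Interval: 38.37 ± 1.9366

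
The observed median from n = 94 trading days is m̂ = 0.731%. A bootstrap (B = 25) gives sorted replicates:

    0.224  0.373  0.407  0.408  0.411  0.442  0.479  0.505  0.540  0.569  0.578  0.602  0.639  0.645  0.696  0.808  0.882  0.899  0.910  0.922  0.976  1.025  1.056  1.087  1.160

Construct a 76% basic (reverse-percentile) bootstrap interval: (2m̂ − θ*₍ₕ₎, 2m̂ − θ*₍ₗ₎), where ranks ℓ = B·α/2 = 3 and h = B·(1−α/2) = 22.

(0.437, 1.055)

Percentile endpoints at ranks 3 and 22: θ*₍3₎ = 0.407, θ*₍22₎ = 1.025.
Basic interval reflects these around m̂:
  lower = 2 × 0.731 − 1.025 = 0.437
  upper = 2 × 0.731 − 0.407 = 1.055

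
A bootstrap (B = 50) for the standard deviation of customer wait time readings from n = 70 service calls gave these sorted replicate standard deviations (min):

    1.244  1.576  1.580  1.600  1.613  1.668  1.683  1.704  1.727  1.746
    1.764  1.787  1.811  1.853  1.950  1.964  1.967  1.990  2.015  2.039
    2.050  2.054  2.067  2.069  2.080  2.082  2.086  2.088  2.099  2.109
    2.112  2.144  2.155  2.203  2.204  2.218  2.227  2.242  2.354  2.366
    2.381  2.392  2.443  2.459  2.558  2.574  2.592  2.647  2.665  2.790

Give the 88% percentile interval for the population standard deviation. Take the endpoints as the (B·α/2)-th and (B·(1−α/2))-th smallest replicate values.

(1.580, 2.592)

α = 0.12; lower rank = 50 × 0.060 = 3; upper rank = 50 × 0.940 = 47.
The 3rd smallest replicate is 1.580; the 47th is 2.592.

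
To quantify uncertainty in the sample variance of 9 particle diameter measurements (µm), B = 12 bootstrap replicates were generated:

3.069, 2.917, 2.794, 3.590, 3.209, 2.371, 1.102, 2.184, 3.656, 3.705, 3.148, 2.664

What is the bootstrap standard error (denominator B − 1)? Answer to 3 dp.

SE* = 0.736

Bootstrap SE is the standard deviation of the 12 replicate variances.
Mean of replicates: (3.069 + 2.917 + 2.794 + 3.590 + 3.209 + 2.371 + 1.102 + 2.184 + 3.656 + 3.705 + 3.148 + 2.664) / 12 = 34.4090 / 12 = 2.8674
Sum of squared deviations: (+0.2016)² + (+0.0496)² + (−0.0734)² + (+0.7226)² + (+0.3416)² + (−0.4964)² + (−1.7654)² + (−0.6834)² + (+0.7886)² + (+0.8376)² + (+0.2806)² + (−0.2034)² = 5.9610
Variance = 5.9610 / 11 = 0.5419
SE* = √0.5419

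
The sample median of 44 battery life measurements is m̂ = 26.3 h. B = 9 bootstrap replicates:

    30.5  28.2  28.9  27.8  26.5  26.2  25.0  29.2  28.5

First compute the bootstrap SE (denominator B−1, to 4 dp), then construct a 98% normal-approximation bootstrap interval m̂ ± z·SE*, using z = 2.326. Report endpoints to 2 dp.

Mean of replicates = 27.8667; sum of squared deviations = 23.1600; SE* = √(23.1600/8) = 1.7015
Margin = 2.326 × 1.7015 = 3.958
Interval: 26.3 ± 3.958

(22.34, 30.26)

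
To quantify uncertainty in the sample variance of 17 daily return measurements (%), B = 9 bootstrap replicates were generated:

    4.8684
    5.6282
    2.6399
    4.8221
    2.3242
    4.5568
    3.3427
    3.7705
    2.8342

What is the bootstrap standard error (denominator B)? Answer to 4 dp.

Bootstrap SE is the standard deviation of the 9 replicate variances.
Mean of replicates: (4.8684 + 5.6282 + 2.6399 + 4.8221 + 2.3242 + 4.5568 + 3.3427 + 3.7705 + 2.8342) / 9 = 34.78700 / 9 = 3.86522
Sum of squared deviations: (+1.00318)² + (+1.76298)² + (−1.22532)² + (+0.95688)² + (−1.54102)² + (+0.69158)² + (−0.52252)² + (−0.09472)² + (−1.03102)² = 10.72952
Variance = 10.72952 / 9 = 1.19217
SE* = √1.19217

SE* = 1.0919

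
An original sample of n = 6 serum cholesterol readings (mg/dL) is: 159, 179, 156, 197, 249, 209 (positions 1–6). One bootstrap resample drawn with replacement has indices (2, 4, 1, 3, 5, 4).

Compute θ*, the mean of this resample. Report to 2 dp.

θ* = 189.50

Resample values: 179, 197, 159, 156, 249, 197.
Mean = (179 + 197 + 159 + 156 + 249 + 197) / 6 = 1137.0 / 6 = 189.50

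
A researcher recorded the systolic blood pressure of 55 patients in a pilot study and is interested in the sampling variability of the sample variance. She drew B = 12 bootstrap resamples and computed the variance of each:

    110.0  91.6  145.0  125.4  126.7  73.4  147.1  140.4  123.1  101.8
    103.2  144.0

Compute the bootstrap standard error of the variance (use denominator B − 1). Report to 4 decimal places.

Bootstrap SE is the standard deviation of the 12 replicate variances.
Mean of replicates: (110.0 + 91.6 + 145.0 + 125.4 + 126.7 + 73.4 + 147.1 + 140.4 + 123.1 + 101.8 + 103.2 + 144.0) / 12 = 1431.70000 / 12 = 119.30833
Sum of squared deviations: (−9.30833)² + (−27.70833)² + (+25.69167)² + (+6.09167)² + (+7.39167)² + (−45.90833)² + (+27.79167)² + (+21.09167)² + (+3.79167)² + (−17.50833)² + (−16.10833)² + (+24.69167)² = 6121.08917
Variance = 6121.08917 / 11 = 556.46265
SE* = √556.46265

SE* = 23.5895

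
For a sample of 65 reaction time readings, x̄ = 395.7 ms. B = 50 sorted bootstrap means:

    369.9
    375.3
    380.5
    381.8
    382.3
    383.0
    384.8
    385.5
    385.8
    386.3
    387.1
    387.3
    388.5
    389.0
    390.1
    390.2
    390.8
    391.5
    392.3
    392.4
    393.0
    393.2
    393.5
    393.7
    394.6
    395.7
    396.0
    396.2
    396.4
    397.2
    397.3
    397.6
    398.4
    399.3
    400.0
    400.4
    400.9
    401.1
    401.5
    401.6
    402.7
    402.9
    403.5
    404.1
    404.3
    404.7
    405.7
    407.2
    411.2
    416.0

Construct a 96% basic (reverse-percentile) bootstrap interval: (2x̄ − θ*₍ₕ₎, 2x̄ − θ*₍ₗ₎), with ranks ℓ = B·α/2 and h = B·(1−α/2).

Percentile endpoints at ranks 1 and 49: θ*₍1₎ = 369.9, θ*₍49₎ = 411.2.
Basic interval reflects these around x̄:
  lower = 2 × 395.7 − 411.2 = 380.2
  upper = 2 × 395.7 − 369.9 = 421.5

(380.2, 421.5)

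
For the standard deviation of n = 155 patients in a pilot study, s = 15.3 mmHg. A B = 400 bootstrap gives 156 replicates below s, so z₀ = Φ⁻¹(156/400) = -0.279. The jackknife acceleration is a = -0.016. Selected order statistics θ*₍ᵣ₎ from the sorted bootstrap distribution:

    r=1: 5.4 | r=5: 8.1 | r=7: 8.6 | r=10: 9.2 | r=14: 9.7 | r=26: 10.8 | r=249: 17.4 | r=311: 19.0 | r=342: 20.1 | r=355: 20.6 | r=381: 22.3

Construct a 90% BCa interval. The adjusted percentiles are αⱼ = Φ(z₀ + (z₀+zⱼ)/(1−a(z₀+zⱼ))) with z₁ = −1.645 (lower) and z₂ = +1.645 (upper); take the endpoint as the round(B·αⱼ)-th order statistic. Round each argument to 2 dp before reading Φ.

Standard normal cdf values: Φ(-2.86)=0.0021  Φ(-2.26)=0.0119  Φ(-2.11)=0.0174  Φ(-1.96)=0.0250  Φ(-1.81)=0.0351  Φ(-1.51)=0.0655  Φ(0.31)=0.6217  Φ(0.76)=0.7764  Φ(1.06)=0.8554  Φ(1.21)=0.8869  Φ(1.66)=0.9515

Lower: z₀ + z₁ = -0.279 + (-1.645) = -1.924; 1 − a(z₀+z₁) = 1 − (-0.016)(-1.924) = 0.9692; argument = -0.279 + (-1.924)/0.9692 = -2.2641 → -2.26.
α₁ = Φ(-2.26) = 0.0119; rank = round(400 × 0.0119) = 5; θ*₍5₎ = 8.1.
Upper: z₀ + z₂ = 1.366; 1 − a(z₀+z₂) = 1.0219; argument = 1.0578 → 1.06; α₂ = 0.8554; rank = 342; θ*₍342₎ = 20.1.

(8.1, 20.1)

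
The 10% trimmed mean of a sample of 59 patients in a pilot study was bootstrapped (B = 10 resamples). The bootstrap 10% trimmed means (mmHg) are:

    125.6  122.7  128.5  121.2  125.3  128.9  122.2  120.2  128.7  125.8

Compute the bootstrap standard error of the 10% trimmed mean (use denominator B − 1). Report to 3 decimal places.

SE* = 3.211

Bootstrap SE is the standard deviation of the 10 replicate 10% trimmed means.
Mean of replicates: (125.6 + 122.7 + 128.5 + 121.2 + 125.3 + 128.9 + 122.2 + 120.2 + 128.7 + 125.8) / 10 = 1249.1000 / 10 = 124.9100
Sum of squared deviations: (+0.6900)² + (−2.2100)² + (+3.5900)² + (−3.7100)² + (+0.3900)² + (+3.9900)² + (−2.7100)² + (−4.7100)² + (+3.7900)² + (+0.8900)² = 92.7690
Variance = 92.7690 / 9 = 10.3077
SE* = √10.3077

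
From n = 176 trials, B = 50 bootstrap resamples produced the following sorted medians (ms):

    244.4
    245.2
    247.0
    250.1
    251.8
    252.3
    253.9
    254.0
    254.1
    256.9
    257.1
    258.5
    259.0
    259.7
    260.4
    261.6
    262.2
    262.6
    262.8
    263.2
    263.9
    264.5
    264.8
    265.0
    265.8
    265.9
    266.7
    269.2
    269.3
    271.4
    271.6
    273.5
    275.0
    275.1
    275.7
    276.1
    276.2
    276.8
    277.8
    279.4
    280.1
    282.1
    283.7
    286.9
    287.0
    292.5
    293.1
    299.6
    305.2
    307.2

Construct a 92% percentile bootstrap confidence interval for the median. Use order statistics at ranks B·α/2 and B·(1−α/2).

α = 0.08; lower rank = 50 × 0.040 = 2; upper rank = 50 × 0.960 = 48.
The 2nd smallest replicate is 245.2; the 48th is 299.6.

(245.2, 299.6)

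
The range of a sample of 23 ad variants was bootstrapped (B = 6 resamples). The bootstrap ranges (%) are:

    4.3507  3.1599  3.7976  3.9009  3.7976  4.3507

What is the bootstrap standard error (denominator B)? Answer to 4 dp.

Bootstrap SE is the standard deviation of the 6 replicate ranges.
Mean of replicates: (4.3507 + 3.1599 + 3.7976 + 3.9009 + 3.7976 + 4.3507) / 6 = 23.357400 / 6 = 3.892900
Sum of squared deviations: (+0.457800)² + (−0.733000)² + (−0.095300)² + (+0.008000)² + (−0.095300)² + (+0.457800)² = 0.974679
Variance = 0.974679 / 6 = 0.162446
SE* = √0.162446

SE* = 0.4030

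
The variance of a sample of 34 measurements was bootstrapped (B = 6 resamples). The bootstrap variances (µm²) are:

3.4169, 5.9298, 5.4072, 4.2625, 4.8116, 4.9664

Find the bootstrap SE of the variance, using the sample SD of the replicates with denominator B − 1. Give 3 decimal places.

SE* = 0.880

Bootstrap SE is the standard deviation of the 6 replicate variances.
Mean of replicates: (3.4169 + 5.9298 + 5.4072 + 4.2625 + 4.8116 + 4.9664) / 6 = 28.79440 / 6 = 4.79907
Sum of squared deviations: (−1.38217)² + (+1.13073)² + (+0.60813)² + (−0.53657)² + (+0.01253)² + (+0.16733)² = 3.87483
Variance = 3.87483 / 5 = 0.77497
SE* = √0.77497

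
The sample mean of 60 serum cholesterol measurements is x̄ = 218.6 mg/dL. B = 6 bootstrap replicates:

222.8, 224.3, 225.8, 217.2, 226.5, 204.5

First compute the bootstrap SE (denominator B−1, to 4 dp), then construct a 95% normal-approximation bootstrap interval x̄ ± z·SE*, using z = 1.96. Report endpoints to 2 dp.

(202.20, 235.00)

Mean of replicates = 220.1833; sum of squared deviations = 350.1083; SE* = √(350.1083/5) = 8.3679
Margin = 1.96 × 8.3679 = 16.401
Interval: 218.6 ± 16.401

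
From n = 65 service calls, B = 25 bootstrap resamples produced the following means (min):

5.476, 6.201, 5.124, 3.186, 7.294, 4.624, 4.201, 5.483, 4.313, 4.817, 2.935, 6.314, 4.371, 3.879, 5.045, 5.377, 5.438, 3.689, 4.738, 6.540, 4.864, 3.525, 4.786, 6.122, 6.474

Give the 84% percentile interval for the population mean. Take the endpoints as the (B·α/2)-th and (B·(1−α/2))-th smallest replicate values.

(3.186, 6.474)

Sorted replicates: 2.935, 3.186, 3.525, 3.689, 3.879, 4.201, 4.313, 4.371, 4.624, 4.738, 4.786, 4.817, 4.864, 5.045, 5.124, 5.377, 5.438, 5.476, 5.483, 6.122, 6.201, 6.314, 6.474, 6.540, 7.294
α = 0.16; lower rank = 25 × 0.080 = 2; upper rank = 25 × 0.920 = 23.
The 2nd smallest replicate is 3.186; the 23rd is 6.474.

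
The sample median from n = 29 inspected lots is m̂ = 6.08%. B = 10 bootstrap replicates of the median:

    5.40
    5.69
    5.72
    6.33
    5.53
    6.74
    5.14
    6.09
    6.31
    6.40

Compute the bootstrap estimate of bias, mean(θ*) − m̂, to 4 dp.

mean(θ*) = (5.40 + 5.69 + 5.72 + 6.33 + 5.53 + 6.74 + 5.14 + 6.09 + 6.31 + 6.40) / 10 = 5.93500
bias = 5.93500 − 6.08

bias = −0.1450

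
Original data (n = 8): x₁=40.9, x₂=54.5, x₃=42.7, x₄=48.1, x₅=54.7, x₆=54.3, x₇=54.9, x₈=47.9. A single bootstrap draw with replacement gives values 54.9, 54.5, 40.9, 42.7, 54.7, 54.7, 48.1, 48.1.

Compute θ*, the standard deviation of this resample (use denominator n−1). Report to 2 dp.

θ* = 5.75

Mean = 49.8250; sum of squared deviations = 231.5150
s² = 231.5150 / 7 = 33.0736
s = √33.0736 = 5.75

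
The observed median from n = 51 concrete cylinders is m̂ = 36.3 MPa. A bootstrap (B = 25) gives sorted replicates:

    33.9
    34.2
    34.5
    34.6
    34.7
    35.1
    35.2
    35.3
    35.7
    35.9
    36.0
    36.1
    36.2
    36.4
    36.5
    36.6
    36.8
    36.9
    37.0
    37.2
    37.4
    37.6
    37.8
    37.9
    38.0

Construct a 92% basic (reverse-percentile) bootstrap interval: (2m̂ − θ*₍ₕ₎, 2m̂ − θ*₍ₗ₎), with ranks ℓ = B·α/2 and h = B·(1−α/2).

(34.7, 38.7)

Percentile endpoints at ranks 1 and 24: θ*₍1₎ = 33.9, θ*₍24₎ = 37.9.
Basic interval reflects these around m̂:
  lower = 2 × 36.3 − 37.9 = 34.7
  upper = 2 × 36.3 − 33.9 = 38.7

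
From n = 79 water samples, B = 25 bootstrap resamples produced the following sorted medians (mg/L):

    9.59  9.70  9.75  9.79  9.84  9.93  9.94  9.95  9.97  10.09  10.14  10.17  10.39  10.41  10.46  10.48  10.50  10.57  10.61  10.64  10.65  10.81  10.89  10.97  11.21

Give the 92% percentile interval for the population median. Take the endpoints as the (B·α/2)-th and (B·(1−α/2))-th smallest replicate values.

α = 0.08; lower rank = 25 × 0.040 = 1; upper rank = 25 × 0.960 = 24.
The 1st smallest replicate is 9.59; the 24th is 10.97.

(9.59, 10.97)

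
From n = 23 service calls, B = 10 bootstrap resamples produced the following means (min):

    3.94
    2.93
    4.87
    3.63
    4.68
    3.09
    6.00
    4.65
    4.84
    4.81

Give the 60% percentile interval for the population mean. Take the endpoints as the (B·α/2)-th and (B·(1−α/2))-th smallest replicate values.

(3.09, 4.84)

Sorted replicates: 2.93, 3.09, 3.63, 3.94, 4.65, 4.68, 4.81, 4.84, 4.87, 6.00
α = 0.40; lower rank = 10 × 0.200 = 2; upper rank = 10 × 0.800 = 8.
The 2nd smallest replicate is 3.09; the 8th is 4.84.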